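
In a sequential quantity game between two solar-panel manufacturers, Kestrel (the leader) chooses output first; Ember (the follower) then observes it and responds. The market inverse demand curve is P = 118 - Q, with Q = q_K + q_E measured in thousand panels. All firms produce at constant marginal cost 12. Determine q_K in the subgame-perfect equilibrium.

The follower Ember best-responds to any q_K: π_E = (118 - Q)q_E - 12q_E.
Follower FOC: 106 - q_K - 2q_E = 0, so q_E(q_K) = (106 - q_K)/2.
Kestrel substitutes q_E(q_K) into its own profit: π_K = q_K(118 - q_K - (106 - q_K)/2) - 12q_K = (65 - (1/2)q_K)q_K - 12q_K.
Maximising: ∂π_K/∂q_K = 53 - q_K = 0, giving q_K = 53.
Then q_E = (106 - 53)/2 = 53/2.

53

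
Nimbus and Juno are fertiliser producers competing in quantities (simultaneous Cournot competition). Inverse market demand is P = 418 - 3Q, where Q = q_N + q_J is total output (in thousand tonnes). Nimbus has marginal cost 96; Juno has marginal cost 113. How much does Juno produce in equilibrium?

Nimbus's profit: π_N = (418 - 3Q)q_N - (96q_N). Setting ∂π_N/∂q_N = 0: 322 - 6q_N - 3(q_J) = 0.
Juno's profit: π_J = (418 - 3Q)q_J - (113q_J). Setting ∂π_J/∂q_J = 0: 305 - 6q_J - 3(q_N) = 0.
So q_N = (322 - 3q_J)/6 and q_J = (305 - 3q_N)/6.
Solving the pair: q_N = 113/3, q_J = 32.

32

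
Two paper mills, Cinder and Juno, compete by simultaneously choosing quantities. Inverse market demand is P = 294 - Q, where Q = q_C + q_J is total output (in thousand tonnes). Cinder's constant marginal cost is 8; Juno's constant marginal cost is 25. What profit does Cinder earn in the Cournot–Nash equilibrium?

Cinder's profit: π_C = (294 - Q)q_C - (8q_C). Setting ∂π_C/∂q_C = 0: 286 - 2q_C - (q_J) = 0.
Juno's first-order condition: 269 - 2q_J - (q_C) = 0.
So q_C = (286 - q_J)/2 and q_J = (269 - q_C)/2.
Solving the pair: q_C = 101, q_J = 84.
Price P = 294 - 185 = 109.
Cinder's profit: (109 - 8)·101 = 10201.

10201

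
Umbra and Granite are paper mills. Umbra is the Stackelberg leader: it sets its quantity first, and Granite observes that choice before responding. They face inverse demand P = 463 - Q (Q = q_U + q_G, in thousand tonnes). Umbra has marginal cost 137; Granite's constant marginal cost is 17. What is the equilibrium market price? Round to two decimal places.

Solve by backward induction. Given q_U, the follower Granite maximises π_G = (463 - q_U - q_G)q_G - 17q_G.
Setting the follower's marginal profit to zero, 446 - q_U - 2q_G = 0, i.e. q_G = (446 - q_U)/2.
Umbra substitutes q_G(q_U) into its own profit: π_U = q_U(463 - q_U - (446 - q_U)/2) - 137q_U = (240 - (1/2)q_U)q_U - 137q_U.
Maximising: ∂π_U/∂q_U = 103 - q_U = 0, giving q_U = 103.
Then q_G = (446 - 103)/2 = 343/2.
Total output Q = 549/2, so price P = 463 - 549/2 = 377/2.

188.50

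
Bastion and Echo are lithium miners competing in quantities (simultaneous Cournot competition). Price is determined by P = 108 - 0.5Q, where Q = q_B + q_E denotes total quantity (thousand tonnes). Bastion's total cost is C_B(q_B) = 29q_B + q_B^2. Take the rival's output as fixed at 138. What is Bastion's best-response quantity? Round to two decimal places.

3.33

With the rival's output fixed at 138, Bastion's profit is π_B = (108 - (1/2)·138 - (1/2)q_B)q_B - (29q_B + q_B²) = (39 - (1/2)q_B)q_B - (29q_B + q_B²).
∂π_B/∂q_B = 10 - 3q_B = 0, so q_B = 10/3.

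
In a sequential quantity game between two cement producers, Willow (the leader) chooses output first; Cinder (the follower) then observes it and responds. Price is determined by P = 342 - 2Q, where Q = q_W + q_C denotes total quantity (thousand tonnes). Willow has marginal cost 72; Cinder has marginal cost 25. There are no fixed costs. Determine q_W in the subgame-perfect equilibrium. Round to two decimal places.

55.75

Solve by backward induction. Given q_W, the follower Cinder maximises π_C = (342 - 2q_W - 2q_C)q_C - 25q_C.
∂π_C/∂q_C = 317 - 2q_W - 4q_C = 0 gives the reaction function q_C = (317 - 2q_W)/4.
The leader anticipates this reaction. Substituting into P = 342 - 2Q gives P = 367/2 - q_W, so π_W = (367/2 - q_W)q_W - 72q_W.
Maximising: ∂π_W/∂q_W = 223/2 - 2q_W = 0, giving q_W = 223/4.
Then q_C = (317 - 2·(223/4))/4 = 411/8.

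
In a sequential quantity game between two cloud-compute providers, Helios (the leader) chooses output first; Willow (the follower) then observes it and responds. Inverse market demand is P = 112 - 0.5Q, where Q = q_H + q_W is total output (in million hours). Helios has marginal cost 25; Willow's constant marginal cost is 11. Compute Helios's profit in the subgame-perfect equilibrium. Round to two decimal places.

Solve by backward induction. Given q_H, the follower Willow maximises π_W = (112 - (1/2)q_H - (1/2)q_W)q_W - 11q_W.
Follower FOC: 101 - (1/2)q_H - q_W = 0, so q_W(q_H) = (101 - (1/2)q_H).
Helios substitutes q_W(q_H) into its own profit: π_H = q_H(112 - (1/2)q_H - (101 - (1/2)q_H)/2) - 25q_H = (123/2 - (1/4)q_H)q_H - 25q_H.
Leader FOC: 73/2 - (1/2)q_H = 0, so q_H = 73.
Then q_W = (101 - (1/2)·73) = 129/2.
Price P = 112 - (1/2)·(275/2) = 173/4.
Helios's profit: (173/4 - 25)·73 = 1332.2500.

1332.25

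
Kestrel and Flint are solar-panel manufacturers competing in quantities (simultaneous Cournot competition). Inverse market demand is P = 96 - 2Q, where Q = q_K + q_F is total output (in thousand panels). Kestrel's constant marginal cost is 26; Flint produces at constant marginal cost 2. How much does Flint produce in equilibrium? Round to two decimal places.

19.67

Kestrel's profit: π_K = (96 - 2Q)q_K - (26q_K). Setting ∂π_K/∂q_K = 0: 70 - 4q_K - 2(q_F) = 0.
Flint's first-order condition: 94 - 4q_F - 2(q_K) = 0.
So q_K = (70 - 2q_F)/4 and q_F = (94 - 2q_K)/4.
Substituting one into the other gives q_K = 23/3 and q_F = 59/3.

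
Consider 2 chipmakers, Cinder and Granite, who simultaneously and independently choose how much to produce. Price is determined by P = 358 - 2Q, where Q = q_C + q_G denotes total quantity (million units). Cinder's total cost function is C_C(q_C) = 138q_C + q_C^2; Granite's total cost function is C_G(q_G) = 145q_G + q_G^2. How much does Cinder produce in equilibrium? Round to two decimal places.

27.94

Cinder's profit: π_C = (358 - 2Q)q_C - (138q_C + q_C²). Setting ∂π_C/∂q_C = 0: 220 - 6q_C - 2(q_G) = 0.
Granite's profit: π_G = (358 - 2Q)q_G - (145q_G + q_G²). Setting ∂π_G/∂q_G = 0: 213 - 6q_G - 2(q_C) = 0.
Rearranging gives the reaction functions q_C = (220 - 2q_G)/6 and q_G = (213 - 2q_C)/6.
Solving the pair: q_C = 447/16, q_G = 419/16.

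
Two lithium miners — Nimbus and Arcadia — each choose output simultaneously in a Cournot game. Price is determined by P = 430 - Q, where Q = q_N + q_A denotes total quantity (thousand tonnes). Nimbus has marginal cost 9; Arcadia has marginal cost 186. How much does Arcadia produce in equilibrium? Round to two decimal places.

22.33

Nimbus's profit: π_N = (430 - Q)q_N - (9q_N). Setting ∂π_N/∂q_N = 0: 421 - 2q_N - (q_A) = 0.
Arcadia's profit: π_A = (430 - Q)q_A - (186q_A). Setting ∂π_A/∂q_A = 0: 244 - 2q_A - (q_N) = 0.
Rearranging gives the reaction functions q_N = (421 - q_A)/2 and q_A = (244 - q_N)/2.
Substituting one into the other gives q_N = 598/3 and q_A = 67/3.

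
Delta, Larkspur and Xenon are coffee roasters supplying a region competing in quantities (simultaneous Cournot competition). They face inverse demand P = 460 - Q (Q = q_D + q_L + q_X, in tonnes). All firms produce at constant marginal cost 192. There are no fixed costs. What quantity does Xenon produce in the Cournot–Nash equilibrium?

A representative firm's profit is π_i = q_i(460 - Q) - 192q_i.
Setting ∂π_i/∂q_i = 0 with rivals' quantities fixed: 268 - 2q_i - Σ_{j≠i} q_j = 0.
With identical firms every q_j equals q_i, so Σ_{j≠i} q_j = 2q_i and 268 = 4q_i, giving q_i = 67.

67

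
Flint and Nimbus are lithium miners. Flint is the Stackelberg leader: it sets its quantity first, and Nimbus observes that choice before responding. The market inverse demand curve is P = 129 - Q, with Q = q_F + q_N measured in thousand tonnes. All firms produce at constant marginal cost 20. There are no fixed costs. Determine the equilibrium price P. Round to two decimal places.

Solve by backward induction. Given q_F, the follower Nimbus maximises π_N = (129 - q_F - q_N)q_N - 20q_N.
Setting the follower's marginal profit to zero, 109 - q_F - 2q_N = 0, i.e. q_N = (109 - q_F)/2.
Flint substitutes q_N(q_F) into its own profit: π_F = q_F(129 - q_F - (109 - q_F)/2) - 20q_F = (149/2 - (1/2)q_F)q_F - 20q_F.
Maximising: ∂π_F/∂q_F = 109/2 - q_F = 0, giving q_F = 109/2.
Then q_N = (109 - 109/2)/2 = 109/4.
Total output Q = 327/4, so price P = 129 - 327/4 = 189/4.

47.25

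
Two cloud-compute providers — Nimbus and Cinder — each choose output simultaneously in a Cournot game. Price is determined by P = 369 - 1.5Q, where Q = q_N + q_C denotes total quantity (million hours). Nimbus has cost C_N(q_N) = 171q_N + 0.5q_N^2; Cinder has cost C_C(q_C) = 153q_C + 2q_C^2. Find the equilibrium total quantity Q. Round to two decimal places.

Nimbus's profit: π_N = (369 - 1.5Q)q_N - (171q_N + (1/2)q_N²). Setting ∂π_N/∂q_N = 0: 198 - 4q_N - (3/2)(q_C) = 0.
Cinder's first-order condition: 216 - 7q_C - (3/2)(q_N) = 0.
Rearranging gives the reaction functions q_N = (198 - (3/2)q_C)/4 and q_C = (216 - (3/2)q_N)/7.
Solving the pair: q_N = 41.2427, q_C = 22.0194.
Total output Q = 41.2427 + 22.0194 = 63.2621.

63.26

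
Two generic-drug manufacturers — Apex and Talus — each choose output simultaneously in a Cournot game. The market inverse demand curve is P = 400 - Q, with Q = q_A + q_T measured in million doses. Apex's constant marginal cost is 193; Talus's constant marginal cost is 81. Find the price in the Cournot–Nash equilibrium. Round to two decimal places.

Apex's profit: π_A = (400 - Q)q_A - (193q_A). Setting ∂π_A/∂q_A = 0: 207 - 2q_A - (q_T) = 0.
Talus's first-order condition: 319 - 2q_T - (q_A) = 0.
So q_A = (207 - q_T)/2 and q_T = (319 - q_A)/2.
Solving the pair: q_A = 95/3, q_T = 431/3.
Total output Q = 526/3, so price P = 400 - 526/3 = 674/3.

224.67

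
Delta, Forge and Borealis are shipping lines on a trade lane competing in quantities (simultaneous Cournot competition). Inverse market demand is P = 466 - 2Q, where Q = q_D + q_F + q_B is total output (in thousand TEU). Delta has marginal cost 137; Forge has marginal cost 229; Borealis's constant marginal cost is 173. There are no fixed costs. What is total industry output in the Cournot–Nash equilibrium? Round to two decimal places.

107.38

Delta's profit: π_D = (466 - 2Q)q_D - (137q_D). Setting ∂π_D/∂q_D = 0: 329 - 4q_D - 2(q_F + q_B) = 0.
Forge's profit: π_F = (466 - 2Q)q_F - (229q_F). Setting ∂π_F/∂q_F = 0: 237 - 4q_F - 2(q_D + q_B) = 0.
Borealis's profit: π_B = (466 - 2Q)q_B - (173q_B). Setting ∂π_B/∂q_B = 0: 293 - 4q_B - 2(q_D + q_F) = 0.
Adding the 3 conditions: 859 − 4Q − 4Q = 0, i.e. Q = 859/8.
Back-substituting: q_D = (329 − 859/4)/2 = 457/8, q_F = (237 − 859/4)/2 = 89/8, q_B = (293 − 859/4)/2 = 313/8.
Total output Q = 457/8 + 89/8 + 313/8 = 859/8.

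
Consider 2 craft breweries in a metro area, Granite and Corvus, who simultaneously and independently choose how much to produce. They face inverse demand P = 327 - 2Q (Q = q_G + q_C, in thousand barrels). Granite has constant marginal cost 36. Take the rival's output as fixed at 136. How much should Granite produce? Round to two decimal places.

4.75

With the rival's output fixed at 136, Granite's profit is π_G = (327 - 2·136 - 2q_G)q_G - (36q_G) = (55 - 2q_G)q_G - (36q_G).
∂π_G/∂q_G = 19 - 4q_G = 0, so q_G = 19/4.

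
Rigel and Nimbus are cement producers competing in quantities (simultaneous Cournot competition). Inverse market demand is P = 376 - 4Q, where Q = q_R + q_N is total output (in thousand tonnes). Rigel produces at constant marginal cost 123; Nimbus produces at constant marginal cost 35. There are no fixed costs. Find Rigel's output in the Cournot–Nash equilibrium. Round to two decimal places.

13.75

Rigel's profit: π_R = (376 - 4Q)q_R - (123q_R). Setting ∂π_R/∂q_R = 0: 253 - 8q_R - 4(q_N) = 0.
Nimbus's profit: π_N = (376 - 4Q)q_N - (35q_N). Setting ∂π_N/∂q_N = 0: 341 - 8q_N - 4(q_R) = 0.
So q_R = (253 - 4q_N)/8 and q_N = (341 - 4q_R)/8.
Substituting one into the other gives q_R = 55/4 and q_N = 143/4.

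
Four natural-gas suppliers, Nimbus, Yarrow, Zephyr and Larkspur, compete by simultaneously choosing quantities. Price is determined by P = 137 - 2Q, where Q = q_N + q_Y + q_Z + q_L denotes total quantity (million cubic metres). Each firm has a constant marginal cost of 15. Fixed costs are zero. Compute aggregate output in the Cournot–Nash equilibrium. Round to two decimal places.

48.80

Each firm earns π_i = (137 - 2Q)q_i - 15q_i.
Setting ∂π_i/∂q_i = 0 with rivals' quantities fixed: 122 - 4q_i - 2·Σ_{j≠i} q_j = 0.
With identical firms every q_j equals q_i, so Σ_{j≠i} q_j = 3q_i and 122 = 10q_i, giving q_i = 61/5.
Total output Q = 61/5 + 61/5 + 61/5 + 61/5 = 244/5.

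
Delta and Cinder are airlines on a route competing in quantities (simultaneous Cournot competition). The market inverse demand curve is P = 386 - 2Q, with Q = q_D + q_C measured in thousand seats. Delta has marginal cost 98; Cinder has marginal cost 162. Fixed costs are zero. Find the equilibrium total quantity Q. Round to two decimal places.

Delta's profit: π_D = (386 - 2Q)q_D - (98q_D). Setting ∂π_D/∂q_D = 0: 288 - 4q_D - 2(q_C) = 0.
Cinder's first-order condition: 224 - 4q_C - 2(q_D) = 0.
So q_D = (288 - 2q_C)/4 and q_C = (224 - 2q_D)/4.
Substituting one into the other gives q_D = 176/3 and q_C = 80/3.
Total output Q = 176/3 + 80/3 = 256/3.

85.33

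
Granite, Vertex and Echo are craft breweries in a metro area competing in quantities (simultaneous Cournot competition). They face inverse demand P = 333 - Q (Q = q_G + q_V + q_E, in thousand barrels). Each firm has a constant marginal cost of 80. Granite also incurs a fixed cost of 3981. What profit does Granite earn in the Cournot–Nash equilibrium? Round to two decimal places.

19.56

Each firm earns π_i = (333 - Q)q_i - 80q_i.
Setting ∂π_i/∂q_i = 0 with rivals' quantities fixed: 253 - 2q_i - Σ_{j≠i} q_j = 0.
With identical firms every q_j equals q_i, so Σ_{j≠i} q_j = 2q_i and 253 = 4q_i, giving q_i = 253/4.
Price P = 333 - 759/4 = 573/4.
Granite's profit: (573/4 - 80)·(253/4) - 3981 = 313/16.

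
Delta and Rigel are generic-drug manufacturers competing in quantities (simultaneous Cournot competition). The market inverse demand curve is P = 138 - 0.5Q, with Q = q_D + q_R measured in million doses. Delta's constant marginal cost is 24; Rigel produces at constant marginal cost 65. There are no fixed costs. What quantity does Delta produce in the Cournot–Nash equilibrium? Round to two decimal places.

Delta's profit: π_D = (138 - 0.5Q)q_D - (24q_D). Setting ∂π_D/∂q_D = 0: 114 - q_D - (1/2)(q_R) = 0.
Rigel's first-order condition: 73 - q_R - (1/2)(q_D) = 0.
Rearranging gives the reaction functions q_D = (114 - (1/2)q_R) and q_R = (73 - (1/2)q_D).
Substituting one into the other gives q_D = 310/3 and q_R = 64/3.

103.33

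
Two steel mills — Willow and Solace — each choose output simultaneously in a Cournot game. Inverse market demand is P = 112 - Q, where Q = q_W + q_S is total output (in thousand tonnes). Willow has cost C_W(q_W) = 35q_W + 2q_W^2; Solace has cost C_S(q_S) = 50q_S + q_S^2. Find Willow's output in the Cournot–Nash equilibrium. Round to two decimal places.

Willow's profit: π_W = (112 - Q)q_W - (35q_W + 2q_W²). Setting ∂π_W/∂q_W = 0: 77 - 6q_W - (q_S) = 0.
Solace's profit: π_S = (112 - Q)q_S - (50q_S + q_S²). Setting ∂π_S/∂q_S = 0: 62 - 4q_S - (q_W) = 0.
Best responses: q_W = (77 - q_S)/6, q_S = (62 - q_W)/4.
Substituting one into the other gives q_W = 246/23 and q_S = 295/23.

10.70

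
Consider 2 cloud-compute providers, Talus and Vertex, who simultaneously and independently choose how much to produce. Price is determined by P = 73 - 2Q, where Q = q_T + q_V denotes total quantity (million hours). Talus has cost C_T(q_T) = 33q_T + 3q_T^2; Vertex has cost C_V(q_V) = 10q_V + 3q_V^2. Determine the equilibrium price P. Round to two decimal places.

Talus's profit: π_T = (73 - 2Q)q_T - (33q_T + 3q_T²). Setting ∂π_T/∂q_T = 0: 40 - 10q_T - 2(q_V) = 0.
Vertex's profit: π_V = (73 - 2Q)q_V - (10q_V + 3q_V²). Setting ∂π_V/∂q_V = 0: 63 - 10q_V - 2(q_T) = 0.
Best responses: q_T = (40 - 2q_V)/10, q_V = (63 - 2q_T)/10.
Substituting one into the other gives q_T = 137/48 and q_V = 275/48.
Total output Q = 103/12, so price P = 73 - 2·(103/12) = 335/6.

55.83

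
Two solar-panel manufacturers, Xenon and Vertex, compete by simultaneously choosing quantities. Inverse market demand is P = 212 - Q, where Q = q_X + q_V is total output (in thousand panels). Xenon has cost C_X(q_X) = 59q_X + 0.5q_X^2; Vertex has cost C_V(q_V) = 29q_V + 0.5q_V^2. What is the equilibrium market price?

128

Xenon's profit: π_X = (212 - Q)q_X - (59q_X + (1/2)q_X²). Setting ∂π_X/∂q_X = 0: 153 - 3q_X - (q_V) = 0.
Vertex's first-order condition: 183 - 3q_V - (q_X) = 0.
Best responses: q_X = (153 - q_V)/3, q_V = (183 - q_X)/3.
Solving the pair: q_X = 69/2, q_V = 99/2.
Total output Q = 84, so price P = 212 - 84 = 128.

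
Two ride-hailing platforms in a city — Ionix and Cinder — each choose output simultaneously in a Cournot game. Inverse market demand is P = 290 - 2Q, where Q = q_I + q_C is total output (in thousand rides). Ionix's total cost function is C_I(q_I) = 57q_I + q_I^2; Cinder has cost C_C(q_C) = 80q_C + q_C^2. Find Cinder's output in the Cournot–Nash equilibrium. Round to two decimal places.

24.81

Ionix's profit: π_I = (290 - 2Q)q_I - (57q_I + q_I²). Setting ∂π_I/∂q_I = 0: 233 - 6q_I - 2(q_C) = 0.
Cinder's first-order condition: 210 - 6q_C - 2(q_I) = 0.
Best responses: q_I = (233 - 2q_C)/6, q_C = (210 - 2q_I)/6.
Substituting one into the other gives q_I = 489/16 and q_C = 397/16.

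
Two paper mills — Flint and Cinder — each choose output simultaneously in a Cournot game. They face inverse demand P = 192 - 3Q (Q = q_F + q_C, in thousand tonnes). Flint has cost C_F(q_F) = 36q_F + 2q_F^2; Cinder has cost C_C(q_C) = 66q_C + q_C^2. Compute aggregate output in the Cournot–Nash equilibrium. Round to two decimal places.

23.41

Flint's profit: π_F = (192 - 3Q)q_F - (36q_F + 2q_F²). Setting ∂π_F/∂q_F = 0: 156 - 10q_F - 3(q_C) = 0.
Cinder's profit: π_C = (192 - 3Q)q_C - (66q_C + q_C²). Setting ∂π_C/∂q_C = 0: 126 - 8q_C - 3(q_F) = 0.
Rearranging gives the reaction functions q_F = (156 - 3q_C)/10 and q_C = (126 - 3q_F)/8.
Substituting one into the other gives q_F = 870/71 and q_C = 792/71.
Total output Q = 870/71 + 792/71 = 1662/71.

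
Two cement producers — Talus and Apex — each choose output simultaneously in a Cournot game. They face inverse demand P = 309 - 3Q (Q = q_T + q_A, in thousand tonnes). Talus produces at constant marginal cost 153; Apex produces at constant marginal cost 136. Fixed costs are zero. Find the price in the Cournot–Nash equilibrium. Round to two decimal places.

Talus's profit: π_T = (309 - 3Q)q_T - (153q_T). Setting ∂π_T/∂q_T = 0: 156 - 6q_T - 3(q_A) = 0.
Apex's profit: π_A = (309 - 3Q)q_A - (136q_A). Setting ∂π_A/∂q_A = 0: 173 - 6q_A - 3(q_T) = 0.
So q_T = (156 - 3q_A)/6 and q_A = (173 - 3q_T)/6.
Solving the pair: q_T = 139/9, q_A = 190/9.
Total output Q = 329/9, so price P = 309 - 3·(329/9) = 598/3.

199.33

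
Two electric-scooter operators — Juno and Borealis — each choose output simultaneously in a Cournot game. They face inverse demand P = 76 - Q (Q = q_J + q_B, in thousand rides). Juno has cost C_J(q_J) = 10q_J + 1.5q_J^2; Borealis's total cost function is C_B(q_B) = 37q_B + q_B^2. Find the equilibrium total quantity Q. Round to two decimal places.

Juno's profit: π_J = (76 - Q)q_J - (10q_J + (3/2)q_J²). Setting ∂π_J/∂q_J = 0: 66 - 5q_J - (q_B) = 0.
Borealis's first-order condition: 39 - 4q_B - (q_J) = 0.
So q_J = (66 - q_B)/5 and q_B = (39 - q_J)/4.
Solving the pair: q_J = 225/19, q_B = 129/19.
Total output Q = 225/19 + 129/19 = 354/19.

18.63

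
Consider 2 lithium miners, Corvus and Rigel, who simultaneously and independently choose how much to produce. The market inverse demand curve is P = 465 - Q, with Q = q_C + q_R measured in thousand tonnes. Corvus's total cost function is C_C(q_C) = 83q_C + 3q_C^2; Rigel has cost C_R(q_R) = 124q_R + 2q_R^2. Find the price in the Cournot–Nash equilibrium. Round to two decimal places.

373.57

Corvus's profit: π_C = (465 - Q)q_C - (83q_C + 3q_C²). Setting ∂π_C/∂q_C = 0: 382 - 8q_C - (q_R) = 0.
Rigel's profit: π_R = (465 - Q)q_R - (124q_R + 2q_R²). Setting ∂π_R/∂q_R = 0: 341 - 6q_R - (q_C) = 0.
So q_C = (382 - q_R)/8 and q_R = (341 - q_C)/6.
Substituting one into the other gives q_C = 1951/47 and q_R = 49.9149.
Total output Q = 91.4255, so price P = 465 - 91.4255 = 373.5745.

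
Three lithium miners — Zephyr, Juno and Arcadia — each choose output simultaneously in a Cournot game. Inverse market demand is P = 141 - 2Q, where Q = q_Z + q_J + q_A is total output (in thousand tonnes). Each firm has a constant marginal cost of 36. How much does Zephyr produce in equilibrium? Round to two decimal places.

A representative firm's profit is π_i = q_i(141 - 2Q) - 36q_i.
Setting ∂π_i/∂q_i = 0 with rivals' quantities fixed: 105 - 4q_i - 2·Σ_{j≠i} q_j = 0.
With identical firms every q_j equals q_i, so Σ_{j≠i} q_j = 2q_i and 105 = 8q_i, giving q_i = 105/8.

13.13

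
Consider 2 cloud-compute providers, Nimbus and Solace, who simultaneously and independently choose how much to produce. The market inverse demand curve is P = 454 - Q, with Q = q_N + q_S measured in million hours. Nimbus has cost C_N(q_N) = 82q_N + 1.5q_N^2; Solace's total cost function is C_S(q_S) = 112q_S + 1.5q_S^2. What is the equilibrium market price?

Nimbus's profit: π_N = (454 - Q)q_N - (82q_N + (3/2)q_N²). Setting ∂π_N/∂q_N = 0: 372 - 5q_N - (q_S) = 0.
Solace's first-order condition: 342 - 5q_S - (q_N) = 0.
Rearranging gives the reaction functions q_N = (372 - q_S)/5 and q_S = (342 - q_N)/5.
Solving the pair: q_N = 253/4, q_S = 223/4.
Total output Q = 119, so price P = 454 - 119 = 335.

335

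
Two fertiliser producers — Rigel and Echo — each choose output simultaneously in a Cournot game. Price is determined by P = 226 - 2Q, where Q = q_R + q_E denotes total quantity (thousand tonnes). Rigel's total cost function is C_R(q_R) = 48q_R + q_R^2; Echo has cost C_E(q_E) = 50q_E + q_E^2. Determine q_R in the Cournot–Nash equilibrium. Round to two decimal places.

22.38

Rigel's profit: π_R = (226 - 2Q)q_R - (48q_R + q_R²). Setting ∂π_R/∂q_R = 0: 178 - 6q_R - 2(q_E) = 0.
Echo's first-order condition: 176 - 6q_E - 2(q_R) = 0.
Best responses: q_R = (178 - 2q_E)/6, q_E = (176 - 2q_R)/6.
Solving the pair: q_R = 179/8, q_E = 175/8.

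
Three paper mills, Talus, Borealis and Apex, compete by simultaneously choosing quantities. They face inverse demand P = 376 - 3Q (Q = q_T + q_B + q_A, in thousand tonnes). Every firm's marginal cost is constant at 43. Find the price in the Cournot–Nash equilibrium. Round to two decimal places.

126.25

Each firm earns π_i = (376 - 3Q)q_i - 43q_i.
Setting ∂π_i/∂q_i = 0 with rivals' quantities fixed: 333 - 6q_i - 3·Σ_{j≠i} q_j = 0.
With identical firms every q_j equals q_i, so Σ_{j≠i} q_j = 2q_i and 333 = 12q_i, giving q_i = 111/4.
Total output Q = 333/4, so price P = 376 - 3·(333/4) = 505/4.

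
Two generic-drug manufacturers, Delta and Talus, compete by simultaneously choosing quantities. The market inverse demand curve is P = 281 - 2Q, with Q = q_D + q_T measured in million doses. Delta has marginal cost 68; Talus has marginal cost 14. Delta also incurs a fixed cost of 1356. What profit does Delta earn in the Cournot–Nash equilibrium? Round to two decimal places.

48.50

Delta's profit: π_D = (281 - 2Q)q_D - (68q_D). Setting ∂π_D/∂q_D = 0: 213 - 4q_D - 2(q_T) = 0.
Talus's profit: π_T = (281 - 2Q)q_T - (14q_T). Setting ∂π_T/∂q_T = 0: 267 - 4q_T - 2(q_D) = 0.
So q_D = (213 - 2q_T)/4 and q_T = (267 - 2q_D)/4.
Substituting one into the other gives q_D = 53/2 and q_T = 107/2.
Price P = 281 - 2·80 = 121.
Delta's profit: (121 - 68)·(53/2) - 1356 = 97/2.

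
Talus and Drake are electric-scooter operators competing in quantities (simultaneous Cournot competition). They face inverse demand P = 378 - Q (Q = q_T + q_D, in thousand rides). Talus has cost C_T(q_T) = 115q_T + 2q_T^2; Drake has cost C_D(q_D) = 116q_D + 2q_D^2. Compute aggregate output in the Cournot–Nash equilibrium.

Talus's profit: π_T = (378 - Q)q_T - (115q_T + 2q_T²). Setting ∂π_T/∂q_T = 0: 263 - 6q_T - (q_D) = 0.
Drake's profit: π_D = (378 - Q)q_D - (116q_D + 2q_D²). Setting ∂π_D/∂q_D = 0: 262 - 6q_D - (q_T) = 0.
Best responses: q_T = (263 - q_D)/6, q_D = (262 - q_T)/6.
Solving the pair: q_T = 188/5, q_D = 187/5.
Total output Q = 188/5 + 187/5 = 75.

75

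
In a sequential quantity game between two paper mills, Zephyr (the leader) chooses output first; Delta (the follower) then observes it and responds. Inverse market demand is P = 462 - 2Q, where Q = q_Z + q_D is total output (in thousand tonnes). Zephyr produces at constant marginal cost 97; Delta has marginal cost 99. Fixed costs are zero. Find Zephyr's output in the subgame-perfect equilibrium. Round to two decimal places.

91.75

The follower Delta best-responds to any q_Z: π_D = (462 - 2Q)q_D - 99q_D.
Setting the follower's marginal profit to zero, 363 - 2q_Z - 4q_D = 0, i.e. q_D = (363 - 2q_Z)/4.
The leader anticipates this reaction. Substituting into P = 462 - 2Q gives P = 561/2 - q_Z, so π_Z = (561/2 - q_Z)q_Z - 97q_Z.
Leader FOC: 367/2 - 2q_Z = 0, so q_Z = 367/4.
Then q_D = (363 - 2·(367/4))/4 = 359/8.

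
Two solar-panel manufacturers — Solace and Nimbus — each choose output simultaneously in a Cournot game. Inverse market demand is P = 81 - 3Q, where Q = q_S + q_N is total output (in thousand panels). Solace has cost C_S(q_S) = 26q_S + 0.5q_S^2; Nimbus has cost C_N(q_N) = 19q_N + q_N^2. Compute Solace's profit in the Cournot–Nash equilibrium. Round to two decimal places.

102.22

Solace's profit: π_S = (81 - 3Q)q_S - (26q_S + (1/2)q_S²). Setting ∂π_S/∂q_S = 0: 55 - 7q_S - 3(q_N) = 0.
Nimbus's first-order condition: 62 - 8q_N - 3(q_S) = 0.
So q_S = (55 - 3q_N)/7 and q_N = (62 - 3q_S)/8.
Substituting one into the other gives q_S = 254/47 and q_N = 269/47.
Price P = 81 - 3·(523/47) = 47.6170.
Solace's profit: 47.6170·(254/47) - 26·(254/47) - (1/2)(254/47)² = 102.2209.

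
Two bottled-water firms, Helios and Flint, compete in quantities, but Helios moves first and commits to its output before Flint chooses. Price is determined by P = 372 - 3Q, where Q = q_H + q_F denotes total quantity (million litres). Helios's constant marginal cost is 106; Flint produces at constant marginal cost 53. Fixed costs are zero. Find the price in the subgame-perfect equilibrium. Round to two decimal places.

159.25

The follower Flint best-responds to any q_H: π_F = (372 - 3Q)q_F - 53q_F.
Follower FOC: 319 - 3q_H - 6q_F = 0, so q_F(q_H) = (319 - 3q_H)/6.
The leader anticipates this reaction. Substituting into P = 372 - 3Q gives P = 425/2 - (3/2)q_H, so π_H = (425/2 - (3/2)q_H)q_H - 106q_H.
Leader FOC: 213/2 - 3q_H = 0, so q_H = 71/2.
Then q_F = (319 - 3·(71/2))/6 = 425/12.
Total output Q = 851/12, so price P = 372 - 3·(851/12) = 637/4.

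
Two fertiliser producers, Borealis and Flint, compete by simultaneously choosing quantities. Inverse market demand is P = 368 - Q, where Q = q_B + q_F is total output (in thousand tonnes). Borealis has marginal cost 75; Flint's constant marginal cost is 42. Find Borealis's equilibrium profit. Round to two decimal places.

Borealis's profit: π_B = (368 - Q)q_B - (75q_B). Setting ∂π_B/∂q_B = 0: 293 - 2q_B - (q_F) = 0.
Flint's first-order condition: 326 - 2q_F - (q_B) = 0.
Rearranging gives the reaction functions q_B = (293 - q_F)/2 and q_F = (326 - q_B)/2.
Substituting one into the other gives q_B = 260/3 and q_F = 359/3.
Price P = 368 - 619/3 = 485/3.
Borealis's profit: (485/3 - 75)·(260/3) = 7511.1111.

7511.11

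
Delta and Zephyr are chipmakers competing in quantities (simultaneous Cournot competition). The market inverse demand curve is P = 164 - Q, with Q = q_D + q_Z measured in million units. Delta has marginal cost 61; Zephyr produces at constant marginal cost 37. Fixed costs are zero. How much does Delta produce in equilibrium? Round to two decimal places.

Delta's profit: π_D = (164 - Q)q_D - (61q_D). Setting ∂π_D/∂q_D = 0: 103 - 2q_D - (q_Z) = 0.
Zephyr's profit: π_Z = (164 - Q)q_Z - (37q_Z). Setting ∂π_Z/∂q_Z = 0: 127 - 2q_Z - (q_D) = 0.
So q_D = (103 - q_Z)/2 and q_Z = (127 - q_D)/2.
Solving the pair: q_D = 79/3, q_Z = 151/3.

26.33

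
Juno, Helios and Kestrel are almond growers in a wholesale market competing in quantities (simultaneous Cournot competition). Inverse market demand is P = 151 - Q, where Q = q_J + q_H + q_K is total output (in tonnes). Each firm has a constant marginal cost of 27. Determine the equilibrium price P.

58

Each firm earns π_i = (151 - Q)q_i - 27q_i.
Setting ∂π_i/∂q_i = 0 with rivals' quantities fixed: 124 - 2q_i - Σ_{j≠i} q_j = 0.
With identical firms every q_j equals q_i, so Σ_{j≠i} q_j = 2q_i and 124 = 4q_i, giving q_i = 31.
Total output Q = 93, so price P = 151 - 93 = 58.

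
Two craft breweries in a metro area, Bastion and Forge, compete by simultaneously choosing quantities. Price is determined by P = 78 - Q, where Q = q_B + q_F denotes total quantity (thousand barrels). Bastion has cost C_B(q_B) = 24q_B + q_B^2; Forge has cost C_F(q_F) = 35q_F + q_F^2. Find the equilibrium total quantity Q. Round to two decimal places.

19.40

Bastion's profit: π_B = (78 - Q)q_B - (24q_B + q_B²). Setting ∂π_B/∂q_B = 0: 54 - 4q_B - (q_F) = 0.
Forge's first-order condition: 43 - 4q_F - (q_B) = 0.
Best responses: q_B = (54 - q_F)/4, q_F = (43 - q_B)/4.
Solving the pair: q_B = 173/15, q_F = 118/15.
Total output Q = 173/15 + 118/15 = 97/5.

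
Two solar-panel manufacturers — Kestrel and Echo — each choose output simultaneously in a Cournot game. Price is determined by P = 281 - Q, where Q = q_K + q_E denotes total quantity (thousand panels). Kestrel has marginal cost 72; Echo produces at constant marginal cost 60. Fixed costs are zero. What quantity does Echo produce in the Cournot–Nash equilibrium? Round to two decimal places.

77.67

Kestrel's profit: π_K = (281 - Q)q_K - (72q_K). Setting ∂π_K/∂q_K = 0: 209 - 2q_K - (q_E) = 0.
Echo's profit: π_E = (281 - Q)q_E - (60q_E). Setting ∂π_E/∂q_E = 0: 221 - 2q_E - (q_K) = 0.
Rearranging gives the reaction functions q_K = (209 - q_E)/2 and q_E = (221 - q_K)/2.
Solving the pair: q_K = 197/3, q_E = 233/3.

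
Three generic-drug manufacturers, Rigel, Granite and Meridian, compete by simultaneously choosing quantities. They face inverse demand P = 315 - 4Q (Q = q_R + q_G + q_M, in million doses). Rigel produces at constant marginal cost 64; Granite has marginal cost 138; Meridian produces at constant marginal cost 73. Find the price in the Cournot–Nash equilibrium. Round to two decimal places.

Rigel's profit: π_R = (315 - 4Q)q_R - (64q_R). Setting ∂π_R/∂q_R = 0: 251 - 8q_R - 4(q_G + q_M) = 0.
Granite's first-order condition: 177 - 8q_G - 4(q_R + q_M) = 0.
Meridian's first-order condition: 242 - 8q_M - 4(q_R + q_G) = 0.
Adding the 3 conditions: 670 − 8Q − 8Q = 0, i.e. Q = 335/8.
Back-substituting: q_R = (251 − 335/2)/4 = 167/8, q_G = (177 − 335/2)/4 = 19/8, q_M = (242 − 335/2)/4 = 149/8.
Total output Q = 335/8, so price P = 315 - 4·(335/8) = 295/2.

147.50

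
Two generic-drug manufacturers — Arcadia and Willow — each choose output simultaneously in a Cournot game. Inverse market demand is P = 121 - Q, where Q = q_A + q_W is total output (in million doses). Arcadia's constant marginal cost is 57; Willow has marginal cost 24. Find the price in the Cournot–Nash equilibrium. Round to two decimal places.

Arcadia's profit: π_A = (121 - Q)q_A - (57q_A). Setting ∂π_A/∂q_A = 0: 64 - 2q_A - (q_W) = 0.
Willow's profit: π_W = (121 - Q)q_W - (24q_W). Setting ∂π_W/∂q_W = 0: 97 - 2q_W - (q_A) = 0.
So q_A = (64 - q_W)/2 and q_W = (97 - q_A)/2.
Solving the pair: q_A = 31/3, q_W = 130/3.
Total output Q = 161/3, so price P = 121 - 161/3 = 202/3.

67.33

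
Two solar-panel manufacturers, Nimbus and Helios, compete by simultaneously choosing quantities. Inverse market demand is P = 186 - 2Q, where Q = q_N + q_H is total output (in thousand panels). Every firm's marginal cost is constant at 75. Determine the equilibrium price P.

112

Each firm earns π_i = (186 - 2Q)q_i - 75q_i.
Setting ∂π_i/∂q_i = 0 with rivals' quantities fixed: 111 - 4q_i - 2q_j = 0.
With identical firms every q_j equals q_i, so q_j = q_i and 111 = 6q_i, giving q_i = 37/2.
Total output Q = 37, so price P = 186 - 2·37 = 112.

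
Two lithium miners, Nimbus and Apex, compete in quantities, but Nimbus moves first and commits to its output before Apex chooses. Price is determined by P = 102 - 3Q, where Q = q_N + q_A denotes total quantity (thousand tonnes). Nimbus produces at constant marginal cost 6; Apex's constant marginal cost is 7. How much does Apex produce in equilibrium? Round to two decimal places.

7.75

Solve by backward induction. Given q_N, the follower Apex maximises π_A = (102 - 3q_N - 3q_A)q_A - 7q_A.
Follower FOC: 95 - 3q_N - 6q_A = 0, so q_A(q_N) = (95 - 3q_N)/6.
The leader anticipates this reaction. Substituting into P = 102 - 3Q gives P = 109/2 - (3/2)q_N, so π_N = (109/2 - (3/2)q_N)q_N - 6q_N.
The leader's first-order condition 97/2 - 3q_N = 0 yields q_N = 97/6.
Then q_A = (95 - 3·(97/6))/6 = 31/4.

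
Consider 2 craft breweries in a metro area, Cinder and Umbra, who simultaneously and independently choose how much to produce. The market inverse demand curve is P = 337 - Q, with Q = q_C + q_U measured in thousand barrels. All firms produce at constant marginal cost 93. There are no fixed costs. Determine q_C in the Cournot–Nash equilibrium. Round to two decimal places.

81.33

Each firm earns π_i = (337 - Q)q_i - 93q_i.
Setting ∂π_i/∂q_i = 0 with rivals' quantities fixed: 244 - 2q_i - q_j = 0.
By symmetry each firm produces the same amount; substituting q_j = q_i yields q_i = 244/3.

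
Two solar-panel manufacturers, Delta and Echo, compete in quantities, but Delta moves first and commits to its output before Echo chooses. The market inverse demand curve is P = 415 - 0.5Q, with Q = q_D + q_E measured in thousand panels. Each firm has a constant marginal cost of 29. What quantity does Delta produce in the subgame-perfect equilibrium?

Solve by backward induction. Given q_D, the follower Echo maximises π_E = (415 - (1/2)q_D - (1/2)q_E)q_E - 29q_E.
∂π_E/∂q_E = 386 - (1/2)q_D - q_E = 0 gives the reaction function q_E = (386 - (1/2)q_D).
The leader anticipates this reaction. Substituting into P = 415 - 0.5Q gives P = 222 - (1/4)q_D, so π_D = (222 - (1/4)q_D)q_D - 29q_D.
Leader FOC: 193 - (1/2)q_D = 0, so q_D = 386.
Then q_E = (386 - (1/2)·386) = 193.

386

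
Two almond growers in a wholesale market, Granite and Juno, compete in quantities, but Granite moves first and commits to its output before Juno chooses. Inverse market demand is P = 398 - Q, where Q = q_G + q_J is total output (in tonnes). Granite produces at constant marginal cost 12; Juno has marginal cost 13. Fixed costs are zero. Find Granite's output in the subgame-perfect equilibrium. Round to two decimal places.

193.50

The follower Juno best-responds to any q_G: π_J = (398 - Q)q_J - 13q_J.
Follower FOC: 385 - q_G - 2q_J = 0, so q_J(q_G) = (385 - q_G)/2.
Granite substitutes q_J(q_G) into its own profit: π_G = q_G(398 - q_G - (385 - q_G)/2) - 12q_G = (411/2 - (1/2)q_G)q_G - 12q_G.
The leader's first-order condition 387/2 - q_G = 0 yields q_G = 387/2.
Then q_J = (385 - 387/2)/2 = 383/4.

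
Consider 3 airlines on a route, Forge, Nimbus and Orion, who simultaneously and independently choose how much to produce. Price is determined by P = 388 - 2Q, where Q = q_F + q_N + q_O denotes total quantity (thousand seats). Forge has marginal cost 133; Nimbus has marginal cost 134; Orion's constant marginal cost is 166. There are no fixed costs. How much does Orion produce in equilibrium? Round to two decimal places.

19.63

Forge's profit: π_F = (388 - 2Q)q_F - (133q_F). Setting ∂π_F/∂q_F = 0: 255 - 4q_F - 2(q_N + q_O) = 0.
Nimbus's first-order condition: 254 - 4q_N - 2(q_F + q_O) = 0.
Orion's profit: π_O = (388 - 2Q)q_O - (166q_O). Setting ∂π_O/∂q_O = 0: 222 - 4q_O - 2(q_F + q_N) = 0.
Adding the 3 conditions: 731 − 4Q − 4Q = 0, i.e. Q = 731/8.
Back-substituting: q_F = (255 − 731/4)/2 = 289/8, q_N = (254 − 731/4)/2 = 285/8, q_O = (222 − 731/4)/2 = 157/8.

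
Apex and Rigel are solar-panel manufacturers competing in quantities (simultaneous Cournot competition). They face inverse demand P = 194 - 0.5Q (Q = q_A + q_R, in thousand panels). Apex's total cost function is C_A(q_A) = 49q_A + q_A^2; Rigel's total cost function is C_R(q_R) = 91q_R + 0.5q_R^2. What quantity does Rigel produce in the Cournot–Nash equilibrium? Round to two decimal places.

Apex's profit: π_A = (194 - 0.5Q)q_A - (49q_A + q_A²). Setting ∂π_A/∂q_A = 0: 145 - 3q_A - (1/2)(q_R) = 0.
Rigel's first-order condition: 103 - 2q_R - (1/2)(q_A) = 0.
Best responses: q_A = (145 - (1/2)q_R)/3, q_R = (103 - (1/2)q_A)/2.
Substituting one into the other gives q_A = 954/23 and q_R = 946/23.

41.13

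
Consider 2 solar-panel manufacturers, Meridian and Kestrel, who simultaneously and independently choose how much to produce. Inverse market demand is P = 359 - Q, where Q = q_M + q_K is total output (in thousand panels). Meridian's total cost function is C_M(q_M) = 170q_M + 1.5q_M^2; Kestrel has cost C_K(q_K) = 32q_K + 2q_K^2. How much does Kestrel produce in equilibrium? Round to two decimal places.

49.86

Meridian's profit: π_M = (359 - Q)q_M - (170q_M + (3/2)q_M²). Setting ∂π_M/∂q_M = 0: 189 - 5q_M - (q_K) = 0.
Kestrel's profit: π_K = (359 - Q)q_K - (32q_K + 2q_K²). Setting ∂π_K/∂q_K = 0: 327 - 6q_K - (q_M) = 0.
Rearranging gives the reaction functions q_M = (189 - q_K)/5 and q_K = (327 - q_M)/6.
Substituting one into the other gives q_M = 807/29 and q_K = 1446/29.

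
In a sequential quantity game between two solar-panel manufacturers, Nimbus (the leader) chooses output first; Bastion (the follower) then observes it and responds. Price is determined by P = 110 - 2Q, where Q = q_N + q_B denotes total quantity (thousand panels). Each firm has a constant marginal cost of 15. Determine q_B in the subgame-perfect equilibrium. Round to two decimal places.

Solve by backward induction. Given q_N, the follower Bastion maximises π_B = (110 - 2q_N - 2q_B)q_B - 15q_B.
Follower FOC: 95 - 2q_N - 4q_B = 0, so q_B(q_N) = (95 - 2q_N)/4.
The leader anticipates this reaction. Substituting into P = 110 - 2Q gives P = 125/2 - q_N, so π_N = (125/2 - q_N)q_N - 15q_N.
Leader FOC: 95/2 - 2q_N = 0, so q_N = 95/4.
Then q_B = (95 - 2·(95/4))/4 = 95/8.

11.88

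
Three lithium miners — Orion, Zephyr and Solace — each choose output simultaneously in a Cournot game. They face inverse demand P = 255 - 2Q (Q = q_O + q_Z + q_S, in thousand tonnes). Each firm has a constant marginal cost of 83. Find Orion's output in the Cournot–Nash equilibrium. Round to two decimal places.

A representative firm's profit is π_i = q_i(255 - 2Q) - 83q_i.
First-order condition (treating rivals' output as given): 172 - 4q_i - 2·Σ_{j≠i} q_j = 0.
With identical firms every q_j equals q_i, so Σ_{j≠i} q_j = 2q_i and 172 = 8q_i, giving q_i = 43/2.

21.50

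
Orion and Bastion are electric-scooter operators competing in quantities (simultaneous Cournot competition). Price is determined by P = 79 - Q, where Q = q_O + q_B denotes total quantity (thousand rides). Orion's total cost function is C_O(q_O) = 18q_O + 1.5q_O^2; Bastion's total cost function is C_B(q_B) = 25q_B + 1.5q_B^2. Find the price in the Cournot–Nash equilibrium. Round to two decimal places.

59.83

Orion's profit: π_O = (79 - Q)q_O - (18q_O + (3/2)q_O²). Setting ∂π_O/∂q_O = 0: 61 - 5q_O - (q_B) = 0.
Bastion's first-order condition: 54 - 5q_B - (q_O) = 0.
Rearranging gives the reaction functions q_O = (61 - q_B)/5 and q_B = (54 - q_O)/5.
Solving the pair: q_O = 251/24, q_B = 209/24.
Total output Q = 115/6, so price P = 79 - 115/6 = 359/6.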